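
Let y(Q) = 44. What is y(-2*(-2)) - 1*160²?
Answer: -25556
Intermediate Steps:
y(-2*(-2)) - 1*160² = 44 - 1*160² = 44 - 1*25600 = 44 - 25600 = -25556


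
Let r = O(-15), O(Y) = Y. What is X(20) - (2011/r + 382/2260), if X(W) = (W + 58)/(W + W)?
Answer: 921047/6780 ≈ 135.85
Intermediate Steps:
r = -15
X(W) = (58 + W)/(2*W) (X(W) = (58 + W)/((2*W)) = (58 + W)*(1/(2*W)) = (58 + W)/(2*W))
X(20) - (2011/r + 382/2260) = (½)*(58 + 20)/20 - (2011/(-15) + 382/2260) = (½)*(1/20)*78 - (2011*(-1/15) + 382*(1/2260)) = 39/20 - (-2011/15 + 191/1130) = 39/20 - 1*(-453913/3390) = 39/20 + 453913/3390 = 921047/6780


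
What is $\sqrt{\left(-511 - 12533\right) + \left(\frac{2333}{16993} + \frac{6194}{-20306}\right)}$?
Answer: $\frac{2 i \sqrt{97070053912911177098}}{172529929} \approx 114.21 i$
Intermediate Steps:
$\sqrt{\left(-511 - 12533\right) + \left(\frac{2333}{16993} + \frac{6194}{-20306}\right)} = \sqrt{-13044 + \left(2333 \cdot \frac{1}{16993} + 6194 \left(- \frac{1}{20306}\right)\right)} = \sqrt{-13044 + \left(\frac{2333}{16993} - \frac{3097}{10153}\right)} = \sqrt{-13044 - \frac{28940372}{172529929}} = \sqrt{- \frac{2250509334248}{172529929}} = \frac{2 i \sqrt{97070053912911177098}}{172529929}$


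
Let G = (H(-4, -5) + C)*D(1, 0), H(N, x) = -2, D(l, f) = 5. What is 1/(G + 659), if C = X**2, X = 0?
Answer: 1/649 ≈ 0.0015408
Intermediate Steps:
C = 0 (C = 0**2 = 0)
G = -10 (G = (-2 + 0)*5 = -2*5 = -10)
1/(G + 659) = 1/(-10 + 659) = 1/649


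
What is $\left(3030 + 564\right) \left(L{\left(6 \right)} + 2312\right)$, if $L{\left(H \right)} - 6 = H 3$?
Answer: $8395584$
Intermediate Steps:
$L{\left(H \right)} = 6 + 3 H$ ($L{\left(H \right)} = 6 + H 3 = 6 + 3 H$)
$\left(3030 + 564\right) \left(L{\left(6 \right)} + 2312\right) = \left(3030 + 564\right) \left(\left(6 + 3 \cdot 6\right) + 2312\right) = 3594 \left(\left(6 + 18\right) + 2312\right) = 3594 \left(24 + 2312\right) = 3594 \cdot 2336 = 8395584$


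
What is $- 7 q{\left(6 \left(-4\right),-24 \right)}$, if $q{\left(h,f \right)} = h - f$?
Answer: $0$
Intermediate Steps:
$- 7 q{\left(6 \left(-4\right),-24 \right)} = - 7 \left(6 \left(-4\right) - -24\right) = - 7 \left(-24 + 24\right) = \left(-7\right) 0 = 0$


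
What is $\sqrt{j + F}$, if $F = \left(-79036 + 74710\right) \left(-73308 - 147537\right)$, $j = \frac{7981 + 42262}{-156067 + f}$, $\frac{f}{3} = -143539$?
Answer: $\frac{\sqrt{82209609169890922027}}{293342} \approx 30909.0$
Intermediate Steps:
$f = -430617$ ($f = 3 \left(-143539\right) = -430617$)
$j = - \frac{50243}{586684}$ ($j = \frac{7981 + 42262}{-156067 - 430617} = \frac{50243}{-586684} = 50243 \left(- \frac{1}{586684}\right) = - \frac{50243}{586684} \approx -0.085639$)
$F = 955375470$ ($F = \left(-4326\right) \left(-220845\right) = 955375470$)
$\sqrt{j + F} = \sqrt{- \frac{50243}{586684} + 955375470} = \sqrt{\frac{560503502191237}{586684}} = \frac{\sqrt{82209609169890922027}}{293342}$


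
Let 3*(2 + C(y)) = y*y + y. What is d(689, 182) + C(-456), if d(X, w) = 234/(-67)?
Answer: 4633352/67 ≈ 69155.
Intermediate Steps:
d(X, w) = -234/67 (d(X, w) = 234*(-1/67) = -234/67)
C(y) = -2 + y/3 + y**2/3 (C(y) = -2 + (y*y + y)/3 = -2 + (y**2 + y)/3 = -2 + (y + y**2)/3 = -2 + (y/3 + y**2/3) = -2 + y/3 + y**2/3)
d(689, 182) + C(-456) = -234/67 + (-2 + (1/3)*(-456) + (1/3)*(-456)**2) = -234/67 + (-2 - 152 + (1/3)*207936) = -234/67 + (-2 - 152 + 69312) = -234/67 + 69158 = 4633352/67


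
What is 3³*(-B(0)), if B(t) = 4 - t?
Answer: -108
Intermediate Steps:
3³*(-B(0)) = 3³*(-(4 - 1*0)) = 27*(-(4 + 0)) = 27*(-1*4) = 27*(-4) = -108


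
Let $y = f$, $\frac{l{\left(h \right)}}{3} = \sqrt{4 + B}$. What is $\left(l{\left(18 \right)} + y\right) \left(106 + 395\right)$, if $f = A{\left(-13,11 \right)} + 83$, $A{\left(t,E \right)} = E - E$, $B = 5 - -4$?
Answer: $41583 + 1503 \sqrt{13} \approx 47002.0$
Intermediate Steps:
$B = 9$ ($B = 5 + 4 = 9$)
$A{\left(t,E \right)} = 0$
$l{\left(h \right)} = 3 \sqrt{13}$ ($l{\left(h \right)} = 3 \sqrt{4 + 9} = 3 \sqrt{13}$)
$f = 83$ ($f = 0 + 83 = 83$)
$y = 83$
$\left(l{\left(18 \right)} + y\right) \left(106 + 395\right) = \left(3 \sqrt{13} + 83\right) \left(106 + 395\right) = \left(83 + 3 \sqrt{13}\right) 501 = 41583 + 1503 \sqrt{13}$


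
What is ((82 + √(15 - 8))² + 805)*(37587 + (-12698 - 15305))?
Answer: 72225024 + 1571776*√7 ≈ 7.6383e+7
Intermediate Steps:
((82 + √(15 - 8))² + 805)*(37587 + (-12698 - 15305)) = ((82 + √7)² + 805)*(37587 - 28003) = (805 + (82 + √7)²)*9584 = 7715120 + 9584*(82 + √7)²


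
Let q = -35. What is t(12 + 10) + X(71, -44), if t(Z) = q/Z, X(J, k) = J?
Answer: 1527/22 ≈ 69.409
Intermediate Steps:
t(Z) = -35/Z
t(12 + 10) + X(71, -44) = -35/(12 + 10) + 71 = -35/22 + 71 = 1527/22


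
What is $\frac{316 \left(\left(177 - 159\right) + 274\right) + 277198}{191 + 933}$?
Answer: $\frac{184735}{562} \approx 328.71$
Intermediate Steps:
$\frac{316 \left(\left(177 - 159\right) + 274\right) + 277198}{191 + 933} = \frac{316 \left(18 + 274\right) + 277198}{1124} = \left(316 \cdot 292 + 277198\right) \frac{1}{1124} = \left(92272 + 277198\right) \frac{1}{1124} = 369470 \cdot \frac{1}{1124} = \frac{184735}{562}$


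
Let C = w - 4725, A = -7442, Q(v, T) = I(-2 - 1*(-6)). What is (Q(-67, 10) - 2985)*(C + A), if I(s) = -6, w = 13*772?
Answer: 6373821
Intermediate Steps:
w = 10036
Q(v, T) = -6
C = 5311 (C = 10036 - 4725 = 5311)
(Q(-67, 10) - 2985)*(C + A) = (-6 - 2985)*(5311 - 7442) = -2991*(-2131) = 6373821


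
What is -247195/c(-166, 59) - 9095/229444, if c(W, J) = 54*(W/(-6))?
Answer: -28365498755/171394668 ≈ -165.50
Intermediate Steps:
c(W, J) = -9*W (c(W, J) = 54*(W*(-⅙)) = 54*(-W/6) = -9*W)
-247195/c(-166, 59) - 9095/229444 = -247195/((-9*(-166))) - 9095/229444 = -247195/1494 - 9095*1/229444 = -247195*1/1494 - 9095/229444 = -247195/1494 - 9095/229444 = -28365498755/171394668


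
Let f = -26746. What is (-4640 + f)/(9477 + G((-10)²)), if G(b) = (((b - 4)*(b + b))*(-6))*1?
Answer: 10462/35241 ≈ 0.29687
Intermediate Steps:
G(b) = -12*b*(-4 + b) (G(b) = (((-4 + b)*(2*b))*(-6))*1 = ((2*b*(-4 + b))*(-6))*1 = -12*b*(-4 + b)*1 = -12*b*(-4 + b))
(-4640 + f)/(9477 + G((-10)²)) = (-4640 - 26746)/(9477 + 12*(-10)²*(4 - 1*(-10)²)) = -31386/(9477 + 12*100*(4 - 1*100)) = -31386/(9477 + 12*100*(4 - 100)) = -31386/(9477 + 12*100*(-96)) = -31386/(9477 - 115200) = -31386/(-105723) = -31386*(-1/105723) = 10462/35241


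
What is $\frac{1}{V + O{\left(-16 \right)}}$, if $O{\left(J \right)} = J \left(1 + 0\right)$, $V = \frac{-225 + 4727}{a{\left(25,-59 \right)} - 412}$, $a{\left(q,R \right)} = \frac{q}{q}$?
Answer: $- \frac{411}{11078} \approx -0.037101$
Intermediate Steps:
$a{\left(q,R \right)} = 1$
$V = - \frac{4502}{411}$ ($V = \frac{-225 + 4727}{1 - 412} = \frac{4502}{-411} = 4502 \left(- \frac{1}{411}\right) = - \frac{4502}{411} \approx -10.954$)
$O{\left(J \right)} = J$ ($O{\left(J \right)} = J 1 = J$)
$\frac{1}{V + O{\left(-16 \right)}} = \frac{1}{- \frac{4502}{411} - 16} = \frac{1}{- \frac{11078}{411}} = - \frac{411}{11078}$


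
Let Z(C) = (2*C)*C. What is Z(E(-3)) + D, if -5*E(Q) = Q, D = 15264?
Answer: 381618/25 ≈ 15265.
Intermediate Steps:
E(Q) = -Q/5
Z(C) = 2*C**2
Z(E(-3)) + D = 2*(-1/5*(-3))**2 + 15264 = 2*(3/5)**2 + 15264 = 2*(9/25) + 15264 = 18/25 + 15264 = 381618/25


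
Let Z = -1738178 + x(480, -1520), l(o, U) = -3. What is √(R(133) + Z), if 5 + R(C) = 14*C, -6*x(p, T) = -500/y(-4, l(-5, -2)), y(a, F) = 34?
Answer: I*√4516164546/51 ≈ 1317.7*I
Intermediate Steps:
x(p, T) = 125/51 (x(p, T) = -(-250)/(3*34) = -⅙*(-250/17) = 125/51)
R(C) = -5 + 14*C
Z = -88646953/51 (Z = -1738178 + 125/51 = -88646953/51 ≈ -1.7382e+6)
√(R(133) + Z) = √((-5 + 14*133) - 88646953/51) = √((-5 + 1862) - 88646953/51) = √(1857 - 88646953/51) = √(-88552246/51) = I*√4516164546/51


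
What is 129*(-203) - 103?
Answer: -26290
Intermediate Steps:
129*(-203) - 103 = -26187 - 103 = -26290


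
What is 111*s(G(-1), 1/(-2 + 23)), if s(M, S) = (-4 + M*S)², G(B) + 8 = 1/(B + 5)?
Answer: 4983493/2352 ≈ 2118.8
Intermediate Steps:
G(B) = -8 + 1/(5 + B) (G(B) = -8 + 1/(B + 5) = -8 + 1/(5 + B))
111*s(G(-1), 1/(-2 + 23)) = 111*(-4 + ((-39 - 8*(-1))/(5 - 1))/(-2 + 23))² = 111*(-4 + ((-39 + 8)/4)/21)² = 111*(-4 + ((¼)*(-31))*(1/21))² = 111*(-4 - 31/4*1/21)² = 111*(-4 - 31/84)² = 111*(-367/84)² = 111*(134689/7056) = 4983493/2352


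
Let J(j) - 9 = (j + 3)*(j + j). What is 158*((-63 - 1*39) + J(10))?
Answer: 26386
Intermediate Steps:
J(j) = 9 + 2*j*(3 + j) (J(j) = 9 + (j + 3)*(j + j) = 9 + (3 + j)*(2*j) = 9 + 2*j*(3 + j))
158*((-63 - 1*39) + J(10)) = 158*((-63 - 1*39) + (9 + 2*10**2 + 6*10)) = 158*((-63 - 39) + (9 + 2*100 + 60)) = 158*(-102 + (9 + 200 + 60)) = 158*(-102 + 269) = 158*167 = 26386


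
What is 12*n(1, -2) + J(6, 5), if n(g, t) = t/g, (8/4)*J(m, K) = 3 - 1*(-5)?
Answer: -20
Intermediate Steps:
J(m, K) = 4 (J(m, K) = (3 - 1*(-5))/2 = (3 + 5)/2 = (½)*8 = 4)
12*n(1, -2) + J(6, 5) = 12*(-2/1) + 4 = 12*(-2*1) + 4 = 12*(-2) + 4 = -24 + 4 = -20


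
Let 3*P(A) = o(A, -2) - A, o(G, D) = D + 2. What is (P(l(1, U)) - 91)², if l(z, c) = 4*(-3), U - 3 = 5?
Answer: 7569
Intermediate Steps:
U = 8 (U = 3 + 5 = 8)
o(G, D) = 2 + D
l(z, c) = -12
P(A) = -A/3 (P(A) = ((2 - 2) - A)/3 = (0 - A)/3 = (-A)/3 = -A/3)
(P(l(1, U)) - 91)² = (-⅓*(-12) - 91)² = (4 - 91)² = (-87)² = 7569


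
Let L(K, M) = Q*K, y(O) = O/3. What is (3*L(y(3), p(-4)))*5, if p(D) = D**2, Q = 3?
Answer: 45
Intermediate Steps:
y(O) = O/3 (y(O) = O*(1/3) = O/3)
L(K, M) = 3*K
(3*L(y(3), p(-4)))*5 = (3*(3*((1/3)*3)))*5 = (3*(3*1))*5 = (3*3)*5 = 9*5 = 45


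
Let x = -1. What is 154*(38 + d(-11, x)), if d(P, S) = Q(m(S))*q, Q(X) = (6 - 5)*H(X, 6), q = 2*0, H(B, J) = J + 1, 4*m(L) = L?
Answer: 5852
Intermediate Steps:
m(L) = L/4
H(B, J) = 1 + J
q = 0
Q(X) = 7 (Q(X) = (6 - 5)*(1 + 6) = 1*7 = 7)
d(P, S) = 0 (d(P, S) = 7*0 = 0)
154*(38 + d(-11, x)) = 154*(38 + 0) = 154*38 = 5852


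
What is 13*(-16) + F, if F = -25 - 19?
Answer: -252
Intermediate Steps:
F = -44
13*(-16) + F = 13*(-16) - 44 = -208 - 44 = -252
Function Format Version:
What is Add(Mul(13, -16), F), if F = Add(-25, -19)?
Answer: -252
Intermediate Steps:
F = -44
Add(Mul(13, -16), F) = Add(Mul(13, -16), -44) = Add(-208, -44) = -252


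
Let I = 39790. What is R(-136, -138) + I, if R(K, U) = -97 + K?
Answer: 39557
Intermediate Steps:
R(-136, -138) + I = (-97 - 136) + 39790 = -233 + 39790 = 39557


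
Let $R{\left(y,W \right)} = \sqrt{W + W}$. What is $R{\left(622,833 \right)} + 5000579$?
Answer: $5000579 + 7 \sqrt{34} \approx 5.0006 \cdot 10^{6}$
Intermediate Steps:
$R{\left(y,W \right)} = \sqrt{2} \sqrt{W}$ ($R{\left(y,W \right)} = \sqrt{2 W} = \sqrt{2} \sqrt{W}$)
$R{\left(622,833 \right)} + 5000579 = \sqrt{2} \sqrt{833} + 5000579 = \sqrt{2} \cdot 7 \sqrt{17} + 5000579 = 7 \sqrt{34} + 5000579 = 5000579 + 7 \sqrt{34}$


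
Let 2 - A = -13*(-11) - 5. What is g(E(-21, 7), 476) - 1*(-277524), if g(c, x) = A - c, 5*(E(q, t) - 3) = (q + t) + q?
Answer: 277392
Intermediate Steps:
E(q, t) = 3 + t/5 + 2*q/5 (E(q, t) = 3 + ((q + t) + q)/5 = 3 + (t + 2*q)/5 = 3 + (t/5 + 2*q/5) = 3 + t/5 + 2*q/5)
A = -136 (A = 2 - (-13*(-11) - 5) = 2 - (143 - 5) = 2 - 1*138 = 2 - 138 = -136)
g(c, x) = -136 - c
g(E(-21, 7), 476) - 1*(-277524) = (-136 - (3 + (⅕)*7 + (⅖)*(-21))) - 1*(-277524) = (-136 - (3 + 7/5 - 42/5)) + 277524 = (-136 - 1*(-4)) + 277524 = (-136 + 4) + 277524 = -132 + 277524 = 277392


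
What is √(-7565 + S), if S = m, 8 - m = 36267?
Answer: 4*I*√2739 ≈ 209.34*I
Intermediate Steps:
m = -36259 (m = 8 - 1*36267 = 8 - 36267 = -36259)
S = -36259
√(-7565 + S) = √(-7565 - 36259) = √(-43824) = 4*I*√2739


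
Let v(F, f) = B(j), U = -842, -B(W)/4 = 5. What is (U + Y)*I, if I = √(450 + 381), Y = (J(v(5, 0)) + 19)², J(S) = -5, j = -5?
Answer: -646*√831 ≈ -18622.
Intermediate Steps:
B(W) = -20 (B(W) = -4*5 = -20)
v(F, f) = -20
Y = 196 (Y = (-5 + 19)² = 14² = 196)
I = √831 ≈ 28.827
(U + Y)*I = (-842 + 196)*√831 = -646*√831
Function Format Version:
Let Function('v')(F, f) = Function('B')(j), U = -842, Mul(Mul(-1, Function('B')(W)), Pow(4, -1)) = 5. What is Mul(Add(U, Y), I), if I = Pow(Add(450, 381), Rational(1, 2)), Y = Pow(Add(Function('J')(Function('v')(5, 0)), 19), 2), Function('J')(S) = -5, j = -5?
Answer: Mul(-646, Pow(831, Rational(1, 2))) ≈ -18622.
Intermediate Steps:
Function('B')(W) = -20 (Function('B')(W) = Mul(-4, 5) = -20)
Function('v')(F, f) = -20
Y = 196 (Y = Pow(Add(-5, 19), 2) = Pow(14, 2) = 196)
I = Pow(831, Rational(1, 2)) ≈ 28.827
Mul(Add(U, Y), I) = Mul(Add(-842, 196), Pow(831, Rational(1, 2))) = Mul(-646, Pow(831, Rational(1, 2)))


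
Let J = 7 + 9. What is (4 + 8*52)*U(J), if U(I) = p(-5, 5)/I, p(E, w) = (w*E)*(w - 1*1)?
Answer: -2625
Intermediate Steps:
p(E, w) = E*w*(-1 + w) (p(E, w) = (E*w)*(w - 1) = (E*w)*(-1 + w) = E*w*(-1 + w))
J = 16
U(I) = -100/I (U(I) = (-5*5*(-1 + 5))/I = (-5*5*4)/I = -100/I)
(4 + 8*52)*U(J) = (4 + 8*52)*(-100/16) = (4 + 416)*(-100*1/16) = 420*(-25/4) = -2625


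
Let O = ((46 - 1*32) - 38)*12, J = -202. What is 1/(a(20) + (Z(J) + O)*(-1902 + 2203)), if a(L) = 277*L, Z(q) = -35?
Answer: -1/91683 ≈ -1.0907e-5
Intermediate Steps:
O = -288 (O = ((46 - 32) - 38)*12 = (14 - 38)*12 = -24*12 = -288)
1/(a(20) + (Z(J) + O)*(-1902 + 2203)) = 1/(277*20 + (-35 - 288)*(-1902 + 2203)) = 1/(5540 - 323*301) = 1/(5540 - 97223) = 1/(-91683) = -1/91683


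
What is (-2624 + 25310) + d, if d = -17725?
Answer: 4961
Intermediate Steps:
(-2624 + 25310) + d = (-2624 + 25310) - 17725 = 22686 - 17725 = 4961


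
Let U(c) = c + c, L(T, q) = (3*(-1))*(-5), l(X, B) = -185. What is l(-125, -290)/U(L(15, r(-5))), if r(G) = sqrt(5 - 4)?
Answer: -37/6 ≈ -6.1667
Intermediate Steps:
r(G) = 1 (r(G) = sqrt(1) = 1)
L(T, q) = 15 (L(T, q) = -3*(-5) = 15)
U(c) = 2*c
l(-125, -290)/U(L(15, r(-5))) = -185/(2*15) = -185/30 = -185*1/30 = -37/6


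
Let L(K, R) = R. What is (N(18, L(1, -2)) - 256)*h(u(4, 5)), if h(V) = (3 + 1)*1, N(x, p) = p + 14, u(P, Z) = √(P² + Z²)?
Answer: -976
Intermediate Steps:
N(x, p) = 14 + p
h(V) = 4 (h(V) = 4*1 = 4)
(N(18, L(1, -2)) - 256)*h(u(4, 5)) = ((14 - 2) - 256)*4 = (12 - 256)*4 = -244*4 = -976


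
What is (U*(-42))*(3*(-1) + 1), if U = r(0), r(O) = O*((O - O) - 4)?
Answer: 0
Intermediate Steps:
r(O) = -4*O (r(O) = O*(0 - 4) = O*(-4) = -4*O)
U = 0 (U = -4*0 = 0)
(U*(-42))*(3*(-1) + 1) = (0*(-42))*(3*(-1) + 1) = 0*(-3 + 1) = 0*(-2) = 0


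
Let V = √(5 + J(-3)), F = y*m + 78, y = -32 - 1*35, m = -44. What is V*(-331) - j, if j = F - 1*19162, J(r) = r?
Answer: 16136 - 331*√2 ≈ 15668.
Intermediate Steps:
y = -67 (y = -32 - 35 = -67)
F = 3026 (F = -67*(-44) + 78 = 2948 + 78 = 3026)
j = -16136 (j = 3026 - 1*19162 = 3026 - 19162 = -16136)
V = √2 (V = √(5 - 3) = √2 ≈ 1.4142)
V*(-331) - j = √2*(-331) - 1*(-16136) = -331*√2 + 16136 = 16136 - 331*√2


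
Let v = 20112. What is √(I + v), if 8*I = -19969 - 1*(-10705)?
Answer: 27*√26 ≈ 137.67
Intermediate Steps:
I = -1158 (I = (-19969 - 1*(-10705))/8 = (-19969 + 10705)/8 = (⅛)*(-9264) = -1158)
√(I + v) = √(-1158 + 20112) = √18954 = 27*√26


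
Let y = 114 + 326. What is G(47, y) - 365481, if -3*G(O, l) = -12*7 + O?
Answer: -1096406/3 ≈ -3.6547e+5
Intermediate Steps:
y = 440
G(O, l) = 28 - O/3 (G(O, l) = -(-12*7 + O)/3 = -(-84 + O)/3 = 28 - O/3)
G(47, y) - 365481 = (28 - 1/3*47) - 365481 = (28 - 47/3) - 365481 = 37/3 - 365481 = -1096406/3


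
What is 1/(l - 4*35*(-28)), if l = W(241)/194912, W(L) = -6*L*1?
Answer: 97456/382026797 ≈ 0.00025510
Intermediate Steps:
W(L) = -6*L
l = -723/97456 (l = -6*241/194912 = -1446*1/194912 = -723/97456 ≈ -0.0074187)
1/(l - 4*35*(-28)) = 1/(-723/97456 - 4*35*(-28)) = 1/(-723/97456 - 140*(-28)) = 1/(-723/97456 + 3920) = 1/(382026797/97456) = 97456/382026797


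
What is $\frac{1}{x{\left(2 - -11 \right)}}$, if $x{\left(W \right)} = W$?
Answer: $\frac{1}{13} \approx 0.076923$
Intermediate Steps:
$\frac{1}{x{\left(2 - -11 \right)}} = \frac{1}{2 - -11} = \frac{1}{2 + 11} = \frac{1}{13}$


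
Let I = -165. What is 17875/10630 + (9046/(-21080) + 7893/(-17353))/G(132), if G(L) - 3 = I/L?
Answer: 800540666161/680481756710 ≈ 1.1764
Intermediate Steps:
G(L) = 3 - 165/L
17875/10630 + (9046/(-21080) + 7893/(-17353))/G(132) = 17875/10630 + (9046/(-21080) + 7893/(-17353))/(3 - 165/132) = 17875*(1/10630) + (9046*(-1/21080) + 7893*(-1/17353))/(3 - 165*1/132) = 3575/2126 + (-4523/10540 - 7893/17353)/(3 - 5/4) = 3575/2126 - 161679839/(182900620*7/4) = 3575/2126 - 161679839/182900620*4/7 = 3575/2126 - 161679839/320076085 = 800540666161/680481756710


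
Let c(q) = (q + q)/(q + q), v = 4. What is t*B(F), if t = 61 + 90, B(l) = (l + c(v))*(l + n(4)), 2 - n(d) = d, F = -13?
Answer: 27180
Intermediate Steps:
n(d) = 2 - d
c(q) = 1 (c(q) = (2*q)/((2*q)) = (2*q)*(1/(2*q)) = 1)
B(l) = (1 + l)*(-2 + l) (B(l) = (l + 1)*(l + (2 - 1*4)) = (1 + l)*(l + (2 - 4)) = (1 + l)*(l - 2) = (1 + l)*(-2 + l))
t = 151
t*B(F) = 151*(-2 + (-13)**2 - 1*(-13)) = 151*(-2 + 169 + 13) = 151*180 = 27180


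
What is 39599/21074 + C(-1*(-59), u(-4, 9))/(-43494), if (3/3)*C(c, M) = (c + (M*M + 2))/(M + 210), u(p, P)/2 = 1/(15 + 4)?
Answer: 65316990113719/34760856093744 ≈ 1.8790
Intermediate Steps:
u(p, P) = 2/19 (u(p, P) = 2/(15 + 4) = 2/19)
C(c, M) = (2 + c + M²)/(210 + M) (C(c, M) = (c + (M*M + 2))/(M + 210) = (c + (M² + 2))/(210 + M) = (c + (2 + M²))/(210 + M) = (2 + c + M²)/(210 + M))
39599/21074 + C(-1*(-59), u(-4, 9))/(-43494) = 39599/21074 + ((2 - 1*(-59) + (2/19)²)/(210 + 2/19))/(-43494) = 39599*(1/21074) + ((2 + 59 + 4/361)/(3992/19))*(-1/43494) = 39599/21074 + ((19/3992)*(22025/361))*(-1/43494) = 39599/21074 + (22025/75848)*(-1/43494) = 39599/21074 - 22025/3298932912 = 65316990113719/34760856093744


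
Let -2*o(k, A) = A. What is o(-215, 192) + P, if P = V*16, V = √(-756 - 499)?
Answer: -96 + 16*I*√1255 ≈ -96.0 + 566.82*I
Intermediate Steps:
o(k, A) = -A/2
V = I*√1255 (V = √(-1255) = I*√1255 ≈ 35.426*I)
P = 16*I*√1255 (P = (I*√1255)*16 = 16*I*√1255 ≈ 566.82*I)
o(-215, 192) + P = -½*192 + 16*I*√1255 = -96 + 16*I*√1255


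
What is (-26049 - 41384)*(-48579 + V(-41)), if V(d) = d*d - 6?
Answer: 3162877432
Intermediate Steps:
V(d) = -6 + d² (V(d) = d² - 6 = -6 + d²)
(-26049 - 41384)*(-48579 + V(-41)) = (-26049 - 41384)*(-48579 + (-6 + (-41)²)) = -67433*(-48579 + (-6 + 1681)) = -67433*(-48579 + 1675) = -67433*(-46904) = 3162877432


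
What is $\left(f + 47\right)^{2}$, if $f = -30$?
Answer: $289$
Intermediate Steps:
$\left(f + 47\right)^{2} = \left(-30 + 47\right)^{2} = 17^{2} = 289$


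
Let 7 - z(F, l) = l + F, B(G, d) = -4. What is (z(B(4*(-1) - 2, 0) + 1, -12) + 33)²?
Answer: 3025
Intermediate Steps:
z(F, l) = 7 - F - l (z(F, l) = 7 - (l + F) = 7 - (F + l) = 7 + (-F - l) = 7 - F - l)
(z(B(4*(-1) - 2, 0) + 1, -12) + 33)² = ((7 - (-4 + 1) - 1*(-12)) + 33)² = ((7 - 1*(-3) + 12) + 33)² = ((7 + 3 + 12) + 33)² = (22 + 33)² = 55² = 3025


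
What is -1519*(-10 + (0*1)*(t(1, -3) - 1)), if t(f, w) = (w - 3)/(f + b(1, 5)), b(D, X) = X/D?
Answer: 15190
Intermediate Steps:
t(f, w) = (-3 + w)/(5 + f) (t(f, w) = (w - 3)/(f + 5/1) = (-3 + w)/(f + 5*1) = (-3 + w)/(f + 5) = (-3 + w)/(5 + f))
-1519*(-10 + (0*1)*(t(1, -3) - 1)) = -1519*(-10 + (0*1)*((-3 - 3)/(5 + 1) - 1)) = -1519*(-10 + 0*(-6/6 - 1)) = -1519*(-10 + 0*((1/6)*(-6) - 1)) = -1519*(-10 + 0*(-1 - 1)) = -1519*(-10 + 0*(-2)) = -1519*(-10 + 0) = -1519*(-10) = 15190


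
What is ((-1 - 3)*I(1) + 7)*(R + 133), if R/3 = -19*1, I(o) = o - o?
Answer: 532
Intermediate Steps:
I(o) = 0
R = -57 (R = 3*(-19*1) = 3*(-19) = -57)
((-1 - 3)*I(1) + 7)*(R + 133) = ((-1 - 3)*0 + 7)*(-57 + 133) = (-4*0 + 7)*76 = (0 + 7)*76 = 7*76 = 532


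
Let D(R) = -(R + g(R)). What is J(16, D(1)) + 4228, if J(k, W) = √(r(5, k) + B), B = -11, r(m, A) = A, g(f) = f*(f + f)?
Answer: 4228 + √5 ≈ 4230.2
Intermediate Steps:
g(f) = 2*f² (g(f) = f*(2*f) = 2*f²)
D(R) = -R - 2*R² (D(R) = -(R + 2*R²) = -R - 2*R²)
J(k, W) = √(-11 + k) (J(k, W) = √(k - 11) = √(-11 + k))
J(16, D(1)) + 4228 = √(-11 + 16) + 4228 = √5 + 4228 = 4228 + √5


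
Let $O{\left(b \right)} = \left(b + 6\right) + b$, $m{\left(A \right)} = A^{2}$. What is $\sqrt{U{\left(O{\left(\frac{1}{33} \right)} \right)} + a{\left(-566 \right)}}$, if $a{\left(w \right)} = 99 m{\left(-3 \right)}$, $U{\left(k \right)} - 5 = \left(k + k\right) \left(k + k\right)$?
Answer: $\frac{8 \sqrt{17746}}{33} \approx 32.294$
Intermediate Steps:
$O{\left(b \right)} = 6 + 2 b$ ($O{\left(b \right)} = \left(6 + b\right) + b = 6 + 2 b$)
$U{\left(k \right)} = 5 + 4 k^{2}$ ($U{\left(k \right)} = 5 + \left(k + k\right) \left(k + k\right) = 5 + 2 k 2 k = 5 + 4 k^{2}$)
$a{\left(w \right)} = 891$ ($a{\left(w \right)} = 99 \left(-3\right)^{2} = 99 \cdot 9 = 891$)
$\sqrt{U{\left(O{\left(\frac{1}{33} \right)} \right)} + a{\left(-566 \right)}} = \sqrt{\left(5 + 4 \left(6 + \frac{2}{33}\right)^{2}\right) + 891} = \sqrt{\left(5 + 4 \left(\frac{200}{33}\right)^{2}\right) + 891} = \sqrt{\left(5 + 4 \cdot \frac{40000}{1089}\right) + 891} = \sqrt{\left(5 + \frac{160000}{1089}\right) + 891} = \sqrt{\frac{165445}{1089} + 891} = \sqrt{\frac{1135744}{1089}} = \frac{8 \sqrt{17746}}{33}$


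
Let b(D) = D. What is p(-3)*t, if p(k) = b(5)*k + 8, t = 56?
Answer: -392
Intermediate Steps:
p(k) = 8 + 5*k (p(k) = 5*k + 8 = 8 + 5*k)
p(-3)*t = (8 + 5*(-3))*56 = (8 - 15)*56 = -7*56 = -392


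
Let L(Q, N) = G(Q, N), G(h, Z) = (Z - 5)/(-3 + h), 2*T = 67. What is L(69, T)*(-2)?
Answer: -19/22 ≈ -0.86364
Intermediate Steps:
T = 67/2 (T = (1/2)*67 = 67/2 ≈ 33.500)
G(h, Z) = (-5 + Z)/(-3 + h)
L(Q, N) = (-5 + N)/(-3 + Q)
L(69, T)*(-2) = ((-5 + 67/2)/(-3 + 69))*(-2) = ((57/2)/66)*(-2) = ((1/66)*(57/2))*(-2) = (19/44)*(-2) = -19/22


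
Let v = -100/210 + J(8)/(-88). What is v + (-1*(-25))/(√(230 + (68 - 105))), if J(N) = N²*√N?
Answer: -10/21 - 16*√2/11 + 25*√193/193 ≈ -0.73369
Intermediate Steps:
J(N) = N^(5/2)
v = -10/21 - 16*√2/11 (v = -100/210 + 8^(5/2)/(-88) = -100*1/210 + (128*√2)*(-1/88) = -10/21 - 16*√2/11 ≈ -2.5332)
v + (-1*(-25))/(√(230 + (68 - 105))) = (-10/21 - 16*√2/11) + (-1*(-25))/(√(230 + (68 - 105))) = (-10/21 - 16*√2/11) + 25/(√(230 - 37)) = (-10/21 - 16*√2/11) + 25/(√193) = (-10/21 - 16*√2/11) + 25*(√193/193) = (-10/21 - 16*√2/11) + 25*√193/193 = -10/21 - 16*√2/11 + 25*√193/193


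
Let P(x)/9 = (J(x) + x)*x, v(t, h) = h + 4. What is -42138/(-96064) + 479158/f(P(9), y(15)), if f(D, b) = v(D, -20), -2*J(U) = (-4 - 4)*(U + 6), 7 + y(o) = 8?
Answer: -1438411247/48032 ≈ -29947.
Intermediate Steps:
y(o) = 1 (y(o) = -7 + 8 = 1)
J(U) = 24 + 4*U (J(U) = -(-4 - 4)*(U + 6)/2 = -(-4)*(6 + U) = -(-48 - 8*U)/2 = 24 + 4*U)
v(t, h) = 4 + h
P(x) = 9*x*(24 + 5*x) (P(x) = 9*(((24 + 4*x) + x)*x) = 9*((24 + 5*x)*x) = 9*(x*(24 + 5*x)) = 9*x*(24 + 5*x))
f(D, b) = -16 (f(D, b) = 4 - 20 = -16)
-42138/(-96064) + 479158/f(P(9), y(15)) = -42138/(-96064) + 479158/(-16) = -42138*(-1/96064) + 479158*(-1/16) = 21069/48032 - 239579/8 = -1438411247/48032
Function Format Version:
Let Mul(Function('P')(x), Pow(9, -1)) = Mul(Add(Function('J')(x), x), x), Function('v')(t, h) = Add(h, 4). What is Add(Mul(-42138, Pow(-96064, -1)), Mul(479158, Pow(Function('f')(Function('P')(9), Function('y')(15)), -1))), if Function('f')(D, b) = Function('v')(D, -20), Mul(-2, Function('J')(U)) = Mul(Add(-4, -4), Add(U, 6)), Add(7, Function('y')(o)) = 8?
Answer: Rational(-1438411247, 48032) ≈ -29947.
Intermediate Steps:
Function('y')(o) = 1 (Function('y')(o) = Add(-7, 8) = 1)
Function('J')(U) = Add(24, Mul(4, U)) (Function('J')(U) = Mul(Rational(-1, 2), Mul(Add(-4, -4), Add(U, 6))) = Mul(Rational(-1, 2), Mul(-8, Add(6, U))) = Mul(Rational(-1, 2), Add(-48, Mul(-8, U))) = Add(24, Mul(4, U)))
Function('v')(t, h) = Add(4, h)
Function('P')(x) = Mul(9, x, Add(24, Mul(5, x))) (Function('P')(x) = Mul(9, Mul(Add(Add(24, Mul(4, x)), x), x)) = Mul(9, Mul(Add(24, Mul(5, x)), x)) = Mul(9, Mul(x, Add(24, Mul(5, x)))) = Mul(9, x, Add(24, Mul(5, x))))
Function('f')(D, b) = -16 (Function('f')(D, b) = Add(4, -20) = -16)
Add(Mul(-42138, Pow(-96064, -1)), Mul(479158, Pow(Function('f')(Function('P')(9), Function('y')(15)), -1))) = Add(Mul(-42138, Pow(-96064, -1)), Mul(479158, Pow(-16, -1))) = Add(Mul(-42138, Rational(-1, 96064)), Mul(479158, Rational(-1, 16))) = Add(Rational(21069, 48032), Rational(-239579, 8)) = Rational(-1438411247, 48032)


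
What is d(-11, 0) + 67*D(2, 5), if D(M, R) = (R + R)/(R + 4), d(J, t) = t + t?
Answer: 670/9 ≈ 74.444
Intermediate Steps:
d(J, t) = 2*t
D(M, R) = 2*R/(4 + R) (D(M, R) = (2*R)/(4 + R) = 2*R/(4 + R))
d(-11, 0) + 67*D(2, 5) = 2*0 + 67*(2*5/(4 + 5)) = 0 + 67*(2*5/9) = 0 + 67*(2*5*(⅑)) = 0 + 67*(10/9) = 0 + 670/9 = 670/9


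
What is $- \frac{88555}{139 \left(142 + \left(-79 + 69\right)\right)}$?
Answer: $- \frac{88555}{18348} \approx -4.8264$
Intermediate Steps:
$- \frac{88555}{139 \left(142 + \left(-79 + 69\right)\right)} = - \frac{88555}{139 \left(142 - 10\right)} = - \frac{88555}{139 \cdot 132} = - \frac{88555}{18348}$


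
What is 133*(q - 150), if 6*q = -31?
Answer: -123823/6 ≈ -20637.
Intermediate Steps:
q = -31/6 (q = (1/6)*(-31) = -31/6 ≈ -5.1667)
133*(q - 150) = 133*(-31/6 - 150) = 133*(-931/6) = -123823/6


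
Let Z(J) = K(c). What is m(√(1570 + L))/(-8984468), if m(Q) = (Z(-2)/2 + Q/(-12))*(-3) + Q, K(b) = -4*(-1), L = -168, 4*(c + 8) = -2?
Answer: 3/4492234 - 5*√1402/35937872 ≈ -4.5416e-6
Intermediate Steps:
c = -17/2 (c = -8 + (¼)*(-2) = -8 - ½ = -17/2 ≈ -8.5000)
K(b) = 4
Z(J) = 4
m(Q) = -6 + 5*Q/4 (m(Q) = (4/2 + Q/(-12))*(-3) + Q = (4*(½) + Q*(-1/12))*(-3) + Q = (2 - Q/12)*(-3) + Q = (-6 + Q/4) + Q = -6 + 5*Q/4)
m(√(1570 + L))/(-8984468) = (-6 + 5*√(1570 - 168)/4)/(-8984468) = (-6 + 5*√1402/4)*(-1/8984468) = 3/4492234 - 5*√1402/35937872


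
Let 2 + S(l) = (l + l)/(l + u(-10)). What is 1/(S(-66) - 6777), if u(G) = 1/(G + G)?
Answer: -1321/8952419 ≈ -0.00014756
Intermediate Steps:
u(G) = 1/(2*G)
S(l) = -2 + 2*l/(-1/20 + l) (S(l) = -2 + (l + l)/(l + (½)/(-10)) = -2 + (2*l)/(l + (½)*(-⅒)) = -2 + (2*l)/(l - 1/20) = -2 + (2*l)/(-1/20 + l) = -2 + 2*l/(-1/20 + l))
1/(S(-66) - 6777) = 1/(2/(-1 + 20*(-66)) - 6777) = 1/(2/(-1 - 1320) - 6777) = 1/(2/(-1321) - 6777) = 1/(2*(-1/1321) - 6777) = 1/(-2/1321 - 6777) = 1/(-8952419/1321) = -1321/8952419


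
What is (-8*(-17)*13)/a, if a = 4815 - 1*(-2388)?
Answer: 1768/7203 ≈ 0.24545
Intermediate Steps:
a = 7203 (a = 4815 + 2388 = 7203)
(-8*(-17)*13)/a = (-8*(-17)*13)/7203 = (136*13)*(1/7203) = 1768*(1/7203) = 1768/7203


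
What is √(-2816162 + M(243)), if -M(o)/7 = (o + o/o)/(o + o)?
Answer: 2*I*√513246165/27 ≈ 1678.1*I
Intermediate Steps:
M(o) = -7*(1 + o)/(2*o) (M(o) = -7*(o + o/o)/(o + o) = -7*(o + 1)/(2*o) = -7*(1 + o)*1/(2*o) = -7*(1 + o)/(2*o))
√(-2816162 + M(243)) = √(-2816162 + (7/2)*(-1 - 1*243)/243) = √(-2816162 + (7/2)*(1/243)*(-1 - 243)) = √(-2816162 + (7/2)*(1/243)*(-244)) = √(-2816162 - 854/243) = √(-684328220/243) = 2*I*√513246165/27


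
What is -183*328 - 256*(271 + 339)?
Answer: -216184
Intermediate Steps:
-183*328 - 256*(271 + 339) = -60024 - 256*610 = -60024 - 1*156160 = -60024 - 156160 = -216184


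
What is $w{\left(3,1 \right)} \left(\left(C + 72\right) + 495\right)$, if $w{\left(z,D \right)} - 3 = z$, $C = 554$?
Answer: $6726$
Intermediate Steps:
$w{\left(z,D \right)} = 3 + z$
$w{\left(3,1 \right)} \left(\left(C + 72\right) + 495\right) = \left(3 + 3\right) \left(\left(554 + 72\right) + 495\right) = 6 \left(626 + 495\right) = 6 \cdot 1121 = 6726$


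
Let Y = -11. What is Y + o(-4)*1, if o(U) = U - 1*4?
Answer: -19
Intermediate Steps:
o(U) = -4 + U (o(U) = U - 4 = -4 + U)
Y + o(-4)*1 = -11 + (-4 - 4)*1 = -11 - 8*1 = -11 - 8 = -19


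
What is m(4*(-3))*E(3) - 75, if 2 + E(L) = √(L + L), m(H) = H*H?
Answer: -363 + 144*√6 ≈ -10.273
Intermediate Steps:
m(H) = H²
E(L) = -2 + √2*√L (E(L) = -2 + √(L + L) = -2 + √(2*L) = -2 + √2*√L)
m(4*(-3))*E(3) - 75 = (4*(-3))²*(-2 + √2*√3) - 75 = (-12)²*(-2 + √6) - 75 = 144*(-2 + √6) - 75 = (-288 + 144*√6) - 75 = -363 + 144*√6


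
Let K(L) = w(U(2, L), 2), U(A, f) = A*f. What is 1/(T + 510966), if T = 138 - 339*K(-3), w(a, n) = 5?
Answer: 1/509409 ≈ 1.9631e-6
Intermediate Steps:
K(L) = 5
T = -1557 (T = 138 - 339*5 = 138 - 1695 = -1557)
1/(T + 510966) = 1/(-1557 + 510966) = 1/509409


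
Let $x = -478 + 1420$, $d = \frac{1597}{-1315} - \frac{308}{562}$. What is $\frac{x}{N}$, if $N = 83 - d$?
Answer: $\frac{174041565}{15660506} \approx 11.113$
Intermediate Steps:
$d = - \frac{651267}{369515}$ ($d = 1597 \left(- \frac{1}{1315}\right) - \frac{154}{281} = - \frac{1597}{1315} - \frac{154}{281} = - \frac{651267}{369515} \approx -1.7625$)
$N = \frac{31321012}{369515}$ ($N = 83 - - \frac{651267}{369515} = 83 + \frac{651267}{369515} = \frac{31321012}{369515} \approx 84.762$)
$x = 942$
$\frac{x}{N} = \frac{942}{\frac{31321012}{369515}} = 942 \cdot \frac{369515}{31321012} = \frac{174041565}{15660506}$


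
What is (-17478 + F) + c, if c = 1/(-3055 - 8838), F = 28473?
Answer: 130763534/11893 ≈ 10995.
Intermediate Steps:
c = -1/11893 (c = 1/(-11893) = -1/11893 ≈ -8.4083e-5)
(-17478 + F) + c = (-17478 + 28473) - 1/11893 = 10995 - 1/11893 = 130763534/11893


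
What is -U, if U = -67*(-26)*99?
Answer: -172458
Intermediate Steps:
U = 172458 (U = 1742*99 = 172458)
-U = -1*172458 = -172458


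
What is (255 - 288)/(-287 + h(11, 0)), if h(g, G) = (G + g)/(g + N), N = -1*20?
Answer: 297/2594 ≈ 0.11450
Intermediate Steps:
N = -20
h(g, G) = (G + g)/(-20 + g) (h(g, G) = (G + g)/(g - 20) = (G + g)/(-20 + g))
(255 - 288)/(-287 + h(11, 0)) = (255 - 288)/(-287 + (0 + 11)/(-20 + 11)) = -33/(-287 + 11/(-9)) = -33/(-287 - ⅑*11) = -33/(-287 - 11/9) = -33/(-2594/9) = -33*(-9/2594) = 297/2594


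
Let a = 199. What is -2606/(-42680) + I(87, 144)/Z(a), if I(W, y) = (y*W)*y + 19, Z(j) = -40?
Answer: -1924919811/42680 ≈ -45101.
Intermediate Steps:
I(W, y) = 19 + W*y² (I(W, y) = (W*y)*y + 19 = W*y² + 19 = 19 + W*y²)
-2606/(-42680) + I(87, 144)/Z(a) = -2606/(-42680) + (19 + 87*144²)/(-40) = -2606*(-1/42680) + (19 + 87*20736)*(-1/40) = 1303/21340 + (19 + 1804032)*(-1/40) = 1303/21340 + 1804051*(-1/40) = 1303/21340 - 1804051/40 = -1924919811/42680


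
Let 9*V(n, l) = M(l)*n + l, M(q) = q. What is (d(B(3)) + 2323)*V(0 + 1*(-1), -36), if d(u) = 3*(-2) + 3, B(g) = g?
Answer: 0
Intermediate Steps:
V(n, l) = l/9 + l*n/9 (V(n, l) = (l*n + l)/9 = (l + l*n)/9 = l/9 + l*n/9)
d(u) = -3 (d(u) = -6 + 3 = -3)
(d(B(3)) + 2323)*V(0 + 1*(-1), -36) = (-3 + 2323)*((⅑)*(-36)*(1 + (0 + 1*(-1)))) = 2320*((⅑)*(-36)*(1 + (0 - 1))) = 2320*((⅑)*(-36)*(1 - 1)) = 2320*((⅑)*(-36)*0) = 2320*0 = 0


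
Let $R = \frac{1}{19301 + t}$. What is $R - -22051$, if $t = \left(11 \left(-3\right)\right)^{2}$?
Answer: $\frac{449619891}{20390} \approx 22051.0$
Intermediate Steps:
$t = 1089$ ($t = \left(-33\right)^{2} = 1089$)
$R = \frac{1}{20390}$ ($R = \frac{1}{19301 + 1089} = \frac{1}{20390} \approx 4.9044 \cdot 10^{-5}$)
$R - -22051 = \frac{1}{20390} - -22051 = \frac{1}{20390} + 22051 = \frac{449619891}{20390}$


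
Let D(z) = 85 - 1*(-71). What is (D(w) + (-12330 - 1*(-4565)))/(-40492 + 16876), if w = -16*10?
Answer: 7609/23616 ≈ 0.32220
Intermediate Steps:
w = -160
D(z) = 156 (D(z) = 85 + 71 = 156)
(D(w) + (-12330 - 1*(-4565)))/(-40492 + 16876) = (156 + (-12330 - 1*(-4565)))/(-40492 + 16876) = (156 + (-12330 + 4565))/(-23616) = (156 - 7765)*(-1/23616) = -7609*(-1/23616) = 7609/23616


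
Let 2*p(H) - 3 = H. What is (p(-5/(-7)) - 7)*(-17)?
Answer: 612/7 ≈ 87.429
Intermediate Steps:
p(H) = 3/2 + H/2
(p(-5/(-7)) - 7)*(-17) = ((3/2 + (-5/(-7))/2) - 7)*(-17) = ((3/2 + (-5*(-⅐))/2) - 7)*(-17) = ((3/2 + (½)*(5/7)) - 7)*(-17) = ((3/2 + 5/14) - 7)*(-17) = (13/7 - 7)*(-17) = -36/7*(-17) = 612/7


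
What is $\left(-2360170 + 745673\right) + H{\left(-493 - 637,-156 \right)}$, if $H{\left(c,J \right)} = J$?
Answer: $-1614653$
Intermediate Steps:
$\left(-2360170 + 745673\right) + H{\left(-493 - 637,-156 \right)} = \left(-2360170 + 745673\right) - 156 = -1614497 - 156 = -1614653$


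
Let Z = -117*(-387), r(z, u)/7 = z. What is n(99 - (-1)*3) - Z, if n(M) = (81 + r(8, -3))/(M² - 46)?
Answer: -468999745/10358 ≈ -45279.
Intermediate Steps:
r(z, u) = 7*z
Z = 45279
n(M) = 137/(-46 + M²) (n(M) = (81 + 7*8)/(M² - 46) = (81 + 56)/(-46 + M²) = 137/(-46 + M²))
n(99 - (-1)*3) - Z = 137/(-46 + (99 - (-1)*3)²) - 1*45279 = 137/(-46 + (99 - 1*(-3))²) - 45279 = 137/(-46 + (99 + 3)²) - 45279 = 137/(-46 + 102²) - 45279 = 137/(-46 + 10404) - 45279 = 137/10358 - 45279 = -468999745/10358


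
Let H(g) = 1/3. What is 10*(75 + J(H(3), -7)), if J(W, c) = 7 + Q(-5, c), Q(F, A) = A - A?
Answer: 820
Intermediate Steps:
H(g) = 1/3
Q(F, A) = 0
J(W, c) = 7 (J(W, c) = 7 + 0 = 7)
10*(75 + J(H(3), -7)) = 10*(75 + 7) = 10*82 = 820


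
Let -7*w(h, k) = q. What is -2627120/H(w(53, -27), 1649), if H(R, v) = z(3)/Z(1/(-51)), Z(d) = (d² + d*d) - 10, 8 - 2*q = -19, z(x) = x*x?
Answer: 68326136960/23409 ≈ 2.9188e+6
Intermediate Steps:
z(x) = x²
q = 27/2 (q = 4 - ½*(-19) = 4 + 19/2 = 27/2 ≈ 13.500)
Z(d) = -10 + 2*d² (Z(d) = (d² + d²) - 10 = 2*d² - 10 = -10 + 2*d²)
w(h, k) = -27/14 (w(h, k) = -⅐*27/2 = -27/14)
H(R, v) = -23409/26008 (H(R, v) = 3²/(-10 + 2*(1/(-51))²) = 9/(-10 + 2*(-1/51)²) = 9/(-10 + 2*(1/2601)) = 9/(-10 + 2/2601) = 9/(-26008/2601) = 9*(-2601/26008) = -23409/26008)
-2627120/H(w(53, -27), 1649) = -2627120/(-23409/26008) = -2627120*(-26008/23409) = 68326136960/23409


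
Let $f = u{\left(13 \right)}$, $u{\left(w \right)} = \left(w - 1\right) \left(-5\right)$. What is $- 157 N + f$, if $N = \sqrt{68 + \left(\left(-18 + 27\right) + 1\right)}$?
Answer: $-60 - 157 \sqrt{78} \approx -1446.6$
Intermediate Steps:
$u{\left(w \right)} = 5 - 5 w$ ($u{\left(w \right)} = \left(-1 + w\right) \left(-5\right) = 5 - 5 w$)
$f = -60$ ($f = 5 - 65 = -60$)
$N = \sqrt{78}$ ($N = \sqrt{68 + \left(9 + 1\right)} = \sqrt{68 + 10} = \sqrt{78} \approx 8.8318$)
$- 157 N + f = - 157 \sqrt{78} - 60 = -60 - 157 \sqrt{78}$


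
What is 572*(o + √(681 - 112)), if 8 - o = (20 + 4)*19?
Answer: -256256 + 572*√569 ≈ -2.4261e+5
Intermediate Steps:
o = -448 (o = 8 - (20 + 4)*19 = 8 - 24*19 = 8 - 1*456 = 8 - 456 = -448)
572*(o + √(681 - 112)) = 572*(-448 + √(681 - 112)) = 572*(-448 + √569) = -256256 + 572*√569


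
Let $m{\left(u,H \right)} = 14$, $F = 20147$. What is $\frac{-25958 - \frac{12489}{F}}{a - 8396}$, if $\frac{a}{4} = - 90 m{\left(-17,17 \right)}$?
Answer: $\frac{522988315}{270695092} \approx 1.932$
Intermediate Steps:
$a = -5040$ ($a = 4 \left(\left(-90\right) 14\right) = 4 \left(-1260\right) = -5040$)
$\frac{-25958 - \frac{12489}{F}}{a - 8396} = \frac{-25958 - \frac{12489}{20147}}{-5040 - 8396} = \frac{-25958 - \frac{12489}{20147}}{-13436} = \left(-25958 - \frac{12489}{20147}\right) \left(- \frac{1}{13436}\right) = \left(- \frac{522988315}{20147}\right) \left(- \frac{1}{13436}\right) = \frac{522988315}{270695092}$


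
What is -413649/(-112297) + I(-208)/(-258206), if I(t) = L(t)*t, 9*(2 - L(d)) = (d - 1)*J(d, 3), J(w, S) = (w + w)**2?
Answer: 32530083329443/10036993563 ≈ 3241.0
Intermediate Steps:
J(w, S) = 4*w**2 (J(w, S) = (2*w)**2 = 4*w**2)
L(d) = 2 - 4*d**2*(-1 + d)/9 (L(d) = 2 - (d - 1)*4*d**2/9 = 2 - (-1 + d)*4*d**2/9 = 2 - 4*d**2*(-1 + d)/9)
I(t) = t*(2 - 4*t**3/9 + 4*t**2/9) (I(t) = (2 - 4*t**3/9 + 4*t**2/9)*t = t*(2 - 4*t**3/9 + 4*t**2/9))
-413649/(-112297) + I(-208)/(-258206) = -413649/(-112297) + ((2/9)*(-208)*(9 - 2*(-208)**3 + 2*(-208)**2))/(-258206) = -413649*(-1/112297) + ((2/9)*(-208)*(9 - 2*(-8998912) + 2*43264))*(-1/258206) = 413649/112297 + ((2/9)*(-208)*(9 + 17997824 + 86528))*(-1/258206) = 413649/112297 + ((2/9)*(-208)*18084361)*(-1/258206) = 413649/112297 - 7523094176/9*(-1/258206) = 413649/112297 + 289349776/89379 = 32530083329443/10036993563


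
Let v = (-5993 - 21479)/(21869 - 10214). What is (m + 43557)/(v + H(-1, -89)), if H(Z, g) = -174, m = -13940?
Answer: -345186135/2055442 ≈ -167.94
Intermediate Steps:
v = -27472/11655 ≈ -2.3571
(m + 43557)/(v + H(-1, -89)) = (-13940 + 43557)/(-27472/11655 - 174) = 29617/(-2055442/11655) = 29617*(-11655/2055442) = -345186135/2055442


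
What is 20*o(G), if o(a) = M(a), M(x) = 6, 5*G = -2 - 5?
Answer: 120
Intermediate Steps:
G = -7/5 (G = (-2 - 5)/5 = (⅕)*(-7) = -7/5 ≈ -1.4000)
o(a) = 6
20*o(G) = 20*6 = 120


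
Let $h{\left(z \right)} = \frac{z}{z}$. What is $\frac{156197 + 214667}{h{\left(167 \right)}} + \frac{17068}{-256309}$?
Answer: $\frac{5591515524}{15077} \approx 3.7086 \cdot 10^{5}$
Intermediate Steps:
$h{\left(z \right)} = 1$
$\frac{156197 + 214667}{h{\left(167 \right)}} + \frac{17068}{-256309} = \frac{156197 + 214667}{1} + \frac{17068}{-256309} = 370864 \cdot 1 + 17068 \left(- \frac{1}{256309}\right) = 370864 - \frac{1004}{15077} = \frac{5591515524}{15077}$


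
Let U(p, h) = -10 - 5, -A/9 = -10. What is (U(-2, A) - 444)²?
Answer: 210681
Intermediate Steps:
A = 90 (A = -9*(-10) = 90)
U(p, h) = -15
(U(-2, A) - 444)² = (-15 - 444)² = (-459)² = 210681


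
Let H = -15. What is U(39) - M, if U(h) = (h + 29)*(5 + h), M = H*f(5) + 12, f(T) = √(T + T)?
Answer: 2980 + 15*√10 ≈ 3027.4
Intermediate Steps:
f(T) = √2*√T (f(T) = √(2*T) = √2*√T)
M = 12 - 15*√10 (M = -15*√2*√5 + 12 = -15*√10 + 12 = 12 - 15*√10 ≈ -35.434)
U(h) = (5 + h)*(29 + h) (U(h) = (29 + h)*(5 + h) = (5 + h)*(29 + h))
U(39) - M = (145 + 39² + 34*39) - (12 - 15*√10) = (145 + 1521 + 1326) + (-12 + 15*√10) = 2992 + (-12 + 15*√10) = 2980 + 15*√10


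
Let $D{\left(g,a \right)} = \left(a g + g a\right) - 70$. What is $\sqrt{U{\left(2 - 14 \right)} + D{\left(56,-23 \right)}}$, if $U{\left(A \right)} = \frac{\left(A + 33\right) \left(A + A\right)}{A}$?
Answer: $2 i \sqrt{651} \approx 51.029 i$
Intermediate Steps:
$D{\left(g,a \right)} = -70 + 2 a g$ ($D{\left(g,a \right)} = \left(a g + a g\right) - 70 = 2 a g - 70 = -70 + 2 a g$)
$U{\left(A \right)} = 66 + 2 A$ ($U{\left(A \right)} = \frac{\left(33 + A\right) 2 A}{A} = \frac{2 A \left(33 + A\right)}{A} = 66 + 2 A$)
$\sqrt{U{\left(2 - 14 \right)} + D{\left(56,-23 \right)}} = \sqrt{\left(66 + 2 \left(2 - 14\right)\right) + \left(-70 + 2 \left(-23\right) 56\right)} = \sqrt{\left(66 + 2 \left(2 - 14\right)\right) - 2646} = \sqrt{\left(66 + 2 \left(-12\right)\right) - 2646} = \sqrt{\left(66 - 24\right) - 2646} = \sqrt{42 - 2646} = \sqrt{-2604} = 2 i \sqrt{651}$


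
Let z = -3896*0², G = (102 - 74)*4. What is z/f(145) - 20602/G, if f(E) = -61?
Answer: -10301/56 ≈ -183.95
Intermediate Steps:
G = 112 (G = 28*4 = 112)
z = 0 (z = -3896*0 = 0)
z/f(145) - 20602/G = 0/(-61) - 20602/112 = 0*(-1/61) - 20602*1/112 = 0 - 10301/56 = -10301/56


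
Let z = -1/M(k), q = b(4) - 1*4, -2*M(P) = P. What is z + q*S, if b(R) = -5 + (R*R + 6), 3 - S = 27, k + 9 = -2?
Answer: -3434/11 ≈ -312.18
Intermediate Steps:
k = -11 (k = -9 - 2 = -11)
S = -24 (S = 3 - 1*27 = 3 - 27 = -24)
b(R) = 1 + R² (b(R) = -5 + (R² + 6) = -5 + (6 + R²) = 1 + R²)
M(P) = -P/2
q = 13 (q = (1 + 4²) - 1*4 = (1 + 16) - 4 = 17 - 4 = 13)
z = -2/11 (z = -1/((-½*(-11))) = -1/11/2 = -1*2/11 = -2/11 ≈ -0.18182)
z + q*S = -2/11 + 13*(-24) = -2/11 - 312 = -3434/11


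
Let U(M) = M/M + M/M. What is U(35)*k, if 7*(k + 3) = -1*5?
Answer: -52/7 ≈ -7.4286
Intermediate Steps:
U(M) = 2 (U(M) = 1 + 1 = 2)
k = -26/7 (k = -3 + (-1*5)/7 = -3 + (⅐)*(-5) = -3 - 5/7 = -26/7 ≈ -3.7143)
U(35)*k = 2*(-26/7) = -52/7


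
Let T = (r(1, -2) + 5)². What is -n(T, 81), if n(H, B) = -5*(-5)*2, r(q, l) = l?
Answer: -50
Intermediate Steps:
T = 9 (T = (-2 + 5)² = 3² = 9)
n(H, B) = 50 (n(H, B) = 25*2 = 50)
-n(T, 81) = -1*50 = -50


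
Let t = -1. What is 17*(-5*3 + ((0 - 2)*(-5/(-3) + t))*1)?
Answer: -833/3 ≈ -277.67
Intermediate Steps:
17*(-5*3 + ((0 - 2)*(-5/(-3) + t))*1) = 17*(-5*3 + ((0 - 2)*(-5/(-3) - 1))*1) = 17*(-15 - 2*(-5*(-⅓) - 1)*1) = 17*(-15 - 2*(5/3 - 1)*1) = 17*(-15 - 2*⅔*1) = 17*(-15 - 4/3*1) = 17*(-15 - 4/3) = 17*(-49/3) = -833/3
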